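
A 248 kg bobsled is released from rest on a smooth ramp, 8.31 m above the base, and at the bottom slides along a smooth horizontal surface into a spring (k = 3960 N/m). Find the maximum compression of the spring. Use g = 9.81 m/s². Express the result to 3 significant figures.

x = 3.20 m

At max compression the bobsled is momentarily at rest: mgh = ½kx²
x = √(2mgh/k) = √(2 × 248 × 9.81 × 8.31 / 3960) = 3.195 m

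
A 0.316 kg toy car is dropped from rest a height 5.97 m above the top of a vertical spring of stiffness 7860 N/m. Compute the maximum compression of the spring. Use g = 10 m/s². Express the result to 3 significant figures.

Measuring PE from the top of the relaxed spring, at max compression the car has dropped H + x with zero KE, so:
mg(H + x) = ½kx²
½(7860)x² − (0.316)(10)x − (0.316)(10)(5.97) = 0
3930x² − 3.160x − 18.87 = 0
x = [3.160 + √(9.986 + 296561)]/(2 × 3930) = 0.06969 m

x = 0.0697 m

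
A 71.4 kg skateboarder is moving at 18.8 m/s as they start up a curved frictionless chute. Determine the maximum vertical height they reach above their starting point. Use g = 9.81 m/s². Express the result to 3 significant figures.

Setting KE at the bottom equal to PE gained: ½mv² = mgh
h = v²/(2g) = 18.8²/(2 × 9.81) = 18.01 m

h = 18.0 m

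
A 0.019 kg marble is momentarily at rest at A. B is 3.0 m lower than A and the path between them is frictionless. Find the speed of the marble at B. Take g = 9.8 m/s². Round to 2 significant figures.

v = 7.7 m/s

By conservation of mechanical energy, mgh = ½mv²
The mass cancels from both sides.
v = √(2gh) = √(2 × 9.8 × 3.0) = √58.800 = 7.668 m/s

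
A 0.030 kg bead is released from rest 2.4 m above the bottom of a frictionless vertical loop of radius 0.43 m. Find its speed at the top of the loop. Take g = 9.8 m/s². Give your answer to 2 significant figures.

Energy conservation: mgh = ½mv_top² + mg(2r)
v_top² = 2g(h − 2r) = 2(9.8)(2.4 − 0.8600) = 30.18
v_top = 5.494 m/s

v = 5.5 m/s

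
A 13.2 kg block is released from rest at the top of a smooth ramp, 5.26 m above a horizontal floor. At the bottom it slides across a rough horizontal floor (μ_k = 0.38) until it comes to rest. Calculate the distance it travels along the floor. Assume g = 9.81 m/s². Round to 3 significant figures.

d = 13.8 m

Energy bookkeeping (friction removes W_f = μ_k N d):
At rest all PE has been dissipated by friction: mgh = μ_k m g d
d = h/μ_k = 5.26/0.38 = 13.84 m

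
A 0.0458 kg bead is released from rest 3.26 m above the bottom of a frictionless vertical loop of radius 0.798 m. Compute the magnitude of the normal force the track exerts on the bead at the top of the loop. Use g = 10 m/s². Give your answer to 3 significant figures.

N = 1.45 N

Energy from release to top (height 2r): mgh = ½mv_top² + mg(2r)
v_top² = 2g(h − 2r) = 2(10)(3.26 − 1.596) = 33.280 m²/s²
At the top, both N and weight point toward the centre: N + mg = mv_top²/r
N = m(v_top²/r − g) = 0.0458(33.280/0.798 − 10) = 1.452 N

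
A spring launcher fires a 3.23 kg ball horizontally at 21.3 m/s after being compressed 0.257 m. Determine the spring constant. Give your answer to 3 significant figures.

½kx² = ½mv²
k = mv²/x² = (3.23)(21.3)²/(0.257)² = 22187 N/m

k = 22200 N/m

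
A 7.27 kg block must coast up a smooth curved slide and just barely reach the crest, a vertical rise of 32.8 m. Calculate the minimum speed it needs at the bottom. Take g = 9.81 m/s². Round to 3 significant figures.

v = 25.4 m/s

At the top it is momentarily at rest, so all KE converts to PE: ½mv² = mgh
v = √(2gh) = √(2 × 9.81 × 32.8) = 25.37 m/s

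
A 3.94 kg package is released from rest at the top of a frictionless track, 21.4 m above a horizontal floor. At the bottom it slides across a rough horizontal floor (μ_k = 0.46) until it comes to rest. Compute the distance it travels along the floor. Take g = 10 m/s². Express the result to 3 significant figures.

d = 46.5 m

Applying the work–energy principle:
At rest all PE has been dissipated by friction: mgh = μ_k m g d
d = h/μ_k = 21.4/0.46 = 46.52 m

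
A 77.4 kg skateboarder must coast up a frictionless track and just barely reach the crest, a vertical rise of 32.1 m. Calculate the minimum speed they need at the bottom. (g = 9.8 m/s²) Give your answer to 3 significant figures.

At the top they are momentarily at rest, so all KE converts to PE: ½mv² = mgh
v = √(2gh) = √(2 × 9.8 × 32.1) = 25.08 m/s

v = 25.1 m/s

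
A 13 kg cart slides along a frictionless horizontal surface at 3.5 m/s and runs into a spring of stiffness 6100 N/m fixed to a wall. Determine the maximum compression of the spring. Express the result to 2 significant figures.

At max compression the cart is momentarily at rest: ½mv² = ½kx²
x = v√(m/k) = 3.5 × √(13/6100) = 0.1616 m

x = 0.16 m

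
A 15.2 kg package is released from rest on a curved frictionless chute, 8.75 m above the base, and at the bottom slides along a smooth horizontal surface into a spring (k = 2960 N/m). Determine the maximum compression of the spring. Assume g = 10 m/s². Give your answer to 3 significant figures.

x = 0.948 m

At max compression the package is momentarily at rest: mgh = ½kx²
x = √(2mgh/k) = √(2 × 15.2 × 10 × 8.75 / 2960) = 0.9480 m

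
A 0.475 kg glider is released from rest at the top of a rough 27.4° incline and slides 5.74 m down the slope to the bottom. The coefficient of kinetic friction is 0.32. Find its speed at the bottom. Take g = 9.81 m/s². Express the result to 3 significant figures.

v = 4.45 m/s

Energy: mgh = ½mv² + W_f, with h = L sinθ and W_f = μ_k (mg cosθ) L
mgh = mgL sinθ = (0.475)(9.81)(5.74)sin27.4° = 12.309 J
W_f = μ_k mg cosθ · L = (0.32)(0.475)(9.81)cos27.4°·5.74 = 7.599 J
½mv² = 12.309 − 7.599 = 4.7101 J
v = √(2 × 4.7101/0.475) = 4.453 m/s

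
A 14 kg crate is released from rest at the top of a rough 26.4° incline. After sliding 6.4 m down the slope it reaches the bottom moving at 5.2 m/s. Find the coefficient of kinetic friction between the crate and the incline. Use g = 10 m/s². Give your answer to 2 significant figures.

μ_k = 0.26

The energy dissipated by friction is the PE lost minus the KE gained:
mgL sinθ = 398.39 J; ½mv² = 189.28 J
W_f = 398.39 − 189.28 = 209.1 J
μ_k = W_f/(mg cosθ · L) = 209.1/(125.4 × 6.4) = 0.2606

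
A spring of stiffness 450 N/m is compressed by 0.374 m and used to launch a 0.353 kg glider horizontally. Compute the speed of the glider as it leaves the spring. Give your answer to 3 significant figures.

Spring PE converts entirely to kinetic energy: ½kx² = ½mv²
v = x√(k/m) = 0.374 × √(450/0.353) = 13.35 m/s

v = 13.4 m/s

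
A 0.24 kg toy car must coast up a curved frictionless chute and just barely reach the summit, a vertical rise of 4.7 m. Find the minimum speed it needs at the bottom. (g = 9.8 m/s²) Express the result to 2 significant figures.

v = 9.6 m/s

At the top it is momentarily at rest, so all KE converts to PE: ½mv² = mgh
v = √(2gh) = √(2 × 9.8 × 4.7) = 9.598 m/s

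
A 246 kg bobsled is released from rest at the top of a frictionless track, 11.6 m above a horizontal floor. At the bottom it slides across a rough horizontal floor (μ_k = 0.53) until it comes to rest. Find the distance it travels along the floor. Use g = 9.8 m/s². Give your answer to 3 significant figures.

Applying the work–energy principle:
At rest all PE has been dissipated by friction: mgh = μ_k m g d
d = h/μ_k = 11.6/0.53 = 21.89 m

d = 21.9 m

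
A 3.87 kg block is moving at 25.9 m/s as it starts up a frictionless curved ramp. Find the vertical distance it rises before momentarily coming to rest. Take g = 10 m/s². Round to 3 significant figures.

By energy conservation, ½mv² = mgh
h = v²/(2g) = 25.9²/(2 × 10) = 33.54 m

h = 33.5 m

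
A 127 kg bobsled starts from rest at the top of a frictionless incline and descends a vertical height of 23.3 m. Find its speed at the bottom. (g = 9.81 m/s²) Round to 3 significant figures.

v = 21.4 m/s

Energy conservation between the two points: mgh = ½mv²
The mass cancels from both sides.
v = √(2gh) = √(2 × 9.81 × 23.3) = √457.15 = 21.38 m/s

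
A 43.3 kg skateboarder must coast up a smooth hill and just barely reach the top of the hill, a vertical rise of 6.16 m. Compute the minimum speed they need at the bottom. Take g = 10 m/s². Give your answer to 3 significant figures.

At the top they are momentarily at rest, so all KE converts to PE: ½mv² = mgh
v = √(2gh) = √(2 × 10 × 6.16) = 11.10 m/s

v = 11.1 m/s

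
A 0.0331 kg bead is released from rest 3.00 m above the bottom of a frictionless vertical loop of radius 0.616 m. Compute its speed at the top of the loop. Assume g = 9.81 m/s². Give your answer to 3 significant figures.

Energy conservation: mgh = ½mv_top² + mg(2r)
v_top² = 2g(h − 2r) = 2(9.81)(3.00 − 1.232) = 34.69
v_top = 5.890 m/s

v = 5.89 m/s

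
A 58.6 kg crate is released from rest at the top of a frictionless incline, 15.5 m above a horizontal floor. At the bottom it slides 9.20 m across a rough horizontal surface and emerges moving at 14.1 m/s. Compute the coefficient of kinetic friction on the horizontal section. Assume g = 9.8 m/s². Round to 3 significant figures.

Energy at the top = energy at the end + work done against friction:
mgh = ½mv² + μ_k m g d
mgh = 8901.3 J; ½mv² = 5825.1 J
W_f = 8901.3 − 5825.1 = 3076 J
μ_k = W_f/(mg·d) = 3076/(574.3 × 9.20) = 0.5822

μ_k = 0.582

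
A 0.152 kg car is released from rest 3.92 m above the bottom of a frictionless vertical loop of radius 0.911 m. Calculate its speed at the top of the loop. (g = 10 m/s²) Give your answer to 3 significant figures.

v = 6.48 m/s

Energy conservation: mgh = ½mv_top² + mg(2r)
v_top² = 2g(h − 2r) = 2(10)(3.92 − 1.822) = 41.96
v_top = 6.478 m/s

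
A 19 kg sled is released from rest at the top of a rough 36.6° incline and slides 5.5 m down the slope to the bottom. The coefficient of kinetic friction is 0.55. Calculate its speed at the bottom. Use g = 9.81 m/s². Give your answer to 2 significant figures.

Energy: mgh = ½mv² + W_f, with h = L sinθ and W_f = μ_k (mg cosθ) L
mgh = mgL sinθ = (19)(9.81)(5.5)sin36.6° = 611.22 J
W_f = μ_k mg cosθ · L = (0.55)(19)(9.81)cos36.6°·5.5 = 452.7 J
½mv² = 611.22 − 452.7 = 158.56 J
v = √(2 × 158.56/19) = 4.085 m/s

v = 4.1 m/s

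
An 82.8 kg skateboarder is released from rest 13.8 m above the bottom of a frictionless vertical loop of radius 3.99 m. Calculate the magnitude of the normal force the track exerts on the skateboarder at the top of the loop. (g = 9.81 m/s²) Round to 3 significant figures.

N = 1560 N

Energy from release to top (height 2r): mgh = ½mv_top² + mg(2r)
v_top² = 2g(h − 2r) = 2(9.81)(13.8 − 7.980) = 114.19 m²/s²
At the top, both N and weight point toward the centre: N + mg = mv_top²/r
N = m(v_top²/r − g) = 82.8(114.19/3.99 − 9.81) = 1557 N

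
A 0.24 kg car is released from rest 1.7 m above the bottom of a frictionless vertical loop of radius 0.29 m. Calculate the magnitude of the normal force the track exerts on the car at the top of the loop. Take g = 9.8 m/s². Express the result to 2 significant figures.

N = 16 N

Energy from release to top (height 2r): mgh = ½mv_top² + mg(2r)
v_top² = 2g(h − 2r) = 2(9.8)(1.7 − 0.5800) = 21.952 m²/s²
At the top, both N and weight point toward the centre: N + mg = mv_top²/r
N = m(v_top²/r − g) = 0.24(21.952/0.29 − 9.8) = 15.82 N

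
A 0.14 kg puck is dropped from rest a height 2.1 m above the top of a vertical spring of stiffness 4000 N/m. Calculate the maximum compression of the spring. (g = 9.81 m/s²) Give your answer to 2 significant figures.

x = 0.038 m

Measuring PE from the top of the relaxed spring, at max compression the puck has dropped H + x with zero KE, so:
mg(H + x) = ½kx²
½(4000)x² − (0.14)(9.81)x − (0.14)(9.81)(2.1) = 0
2000x² − 1.373x − 2.884 = 0
x = [1.373 + √(1.886 + 23073)]/(2 × 2000) = 0.03832 m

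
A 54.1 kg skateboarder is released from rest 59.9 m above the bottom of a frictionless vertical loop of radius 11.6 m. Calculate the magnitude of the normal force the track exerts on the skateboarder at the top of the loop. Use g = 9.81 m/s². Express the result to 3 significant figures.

N = 2830 N

Energy from release to top (height 2r): mgh = ½mv_top² + mg(2r)
v_top² = 2g(h − 2r) = 2(9.81)(59.9 − 23.20) = 720.05 m²/s²
At the top, both N and weight point toward the centre: N + mg = mv_top²/r
N = m(v_top²/r − g) = 54.1(720.05/11.6 − 9.81) = 2827 N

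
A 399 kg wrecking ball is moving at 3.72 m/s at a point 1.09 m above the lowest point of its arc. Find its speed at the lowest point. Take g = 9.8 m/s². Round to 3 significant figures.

v = 5.93 m/s

By conservation of mechanical energy, ½mv₀² + mgh = ½mv²
v² = v₀² + 2gh = (3.72)² + 2(9.8)(1.09) = 35.202
v = √35.202 = 5.933 m/s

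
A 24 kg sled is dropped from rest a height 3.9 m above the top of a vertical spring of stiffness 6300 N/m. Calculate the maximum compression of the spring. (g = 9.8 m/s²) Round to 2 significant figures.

x = 0.58 m

Take the reference level at the top of the uncompressed spring. At max compression the sled has fallen H + x and is momentarily at rest:
mg(H + x) = ½kx²
½(6300)x² − (24)(9.8)x − (24)(9.8)(3.9) = 0
3150x² − 235.2x − 917.3 = 0
x = [235.2 + √(55319 + 1.1558e+07)]/(2 × 3150) = 0.5783 m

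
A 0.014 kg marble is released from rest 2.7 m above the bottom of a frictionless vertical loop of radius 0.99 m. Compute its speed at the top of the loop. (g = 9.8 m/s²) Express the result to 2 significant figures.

v = 3.8 m/s

Energy conservation: mgh = ½mv_top² + mg(2r)
v_top² = 2g(h − 2r) = 2(9.8)(2.7 − 1.980) = 14.11
v_top = 3.757 m/s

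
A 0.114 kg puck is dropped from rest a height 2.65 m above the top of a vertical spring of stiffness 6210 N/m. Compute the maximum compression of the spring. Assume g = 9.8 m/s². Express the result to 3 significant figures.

x = 0.0311 m

Let x be the compression. The total drop is H + x, and the puck is instantaneously at rest at max compression, so energy conservation gives:
mg(H + x) = ½kx²
½(6210)x² − (0.114)(9.8)x − (0.114)(9.8)(2.65) = 0
3105x² − 1.117x − 2.961 = 0
x = [1.117 + √(1.248 + 36770)]/(2 × 3105) = 0.03106 m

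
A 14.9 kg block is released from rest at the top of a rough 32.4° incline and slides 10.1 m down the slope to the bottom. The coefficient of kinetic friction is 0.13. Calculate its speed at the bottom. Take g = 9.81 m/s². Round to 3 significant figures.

Work–energy: mg(L sinθ) − μ_k(mg cosθ)L = ½mv²
mgh = mgL sinθ = (14.9)(9.81)(10.1)sin32.4° = 791.04 J
W_f = μ_k mg cosθ · L = (0.13)(14.9)(9.81)cos32.4°·10.1 = 162.0 J
½mv² = 791.04 − 162.0 = 629.00 J
v = √(2 × 629.00/14.9) = 9.189 m/s

v = 9.19 m/s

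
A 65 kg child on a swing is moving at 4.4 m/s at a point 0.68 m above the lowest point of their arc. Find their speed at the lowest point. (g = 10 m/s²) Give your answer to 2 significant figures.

v = 5.7 m/s

Energy conservation between the two points: ½mv₀² + mgh = ½mv²
v² = v₀² + 2gh = (4.4)² + 2(10)(0.68) = 32.960
v = √32.960 = 5.741 m/s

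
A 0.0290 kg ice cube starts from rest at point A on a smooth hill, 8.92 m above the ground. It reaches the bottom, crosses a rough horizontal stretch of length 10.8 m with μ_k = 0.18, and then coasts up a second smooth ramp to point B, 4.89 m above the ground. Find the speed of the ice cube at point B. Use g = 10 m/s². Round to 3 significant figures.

Energy at A: mgh₁ = (0.0290)(10)(8.92) = 2.5868 J
Friction loss: W_f = μ_k mg d = 0.5638 J
At B: ½mv² + mgh₂ = mgh₁ − W_f
½mv² = 2.5868 − 0.5638 − 1.4181 = 0.60494 J
v = √(2 × 0.60494/0.0290) = 6.459 m/s

v = 6.46 m/s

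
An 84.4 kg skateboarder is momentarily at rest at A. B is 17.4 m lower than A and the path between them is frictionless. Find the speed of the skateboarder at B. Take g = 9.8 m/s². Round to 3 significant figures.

Mechanical energy is conserved (no friction): mgh = ½mv²
v = √(2gh) = √(2 × 9.8 × 17.4) = √341.04 = 18.47 m/s

v = 18.5 m/s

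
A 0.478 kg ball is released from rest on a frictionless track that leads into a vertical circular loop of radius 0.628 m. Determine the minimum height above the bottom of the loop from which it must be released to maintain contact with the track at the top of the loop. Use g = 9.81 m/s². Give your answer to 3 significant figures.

At the top, for minimum speed gravity alone supplies the centripetal force: mg = mv_top²/r ⇒ v_top² = gr = 6.161 m²/s²
Energy conservation from release height h to the top (height 2r): mgh = ½mv_top² + mg(2r)
h = v_top²/(2g) + 2r = r/2 + 2r = 5r/2 = 1.570 m

h = 1.57 m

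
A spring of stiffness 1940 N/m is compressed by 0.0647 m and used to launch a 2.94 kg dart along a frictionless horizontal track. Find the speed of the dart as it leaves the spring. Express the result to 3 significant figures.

Conservation of energy: ½kx² = ½mv²
v = x√(k/m) = 0.0647 × √(1940/2.94) = 1.662 m/s

v = 1.66 m/s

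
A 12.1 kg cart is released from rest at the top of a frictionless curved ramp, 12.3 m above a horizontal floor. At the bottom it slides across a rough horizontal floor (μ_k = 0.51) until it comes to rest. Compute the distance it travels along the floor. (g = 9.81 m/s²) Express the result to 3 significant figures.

d = 24.1 m

Energy at the top = energy at the end + work done against friction:
At rest all PE has been dissipated by friction: mgh = μ_k m g d
d = h/μ_k = 12.3/0.51 = 24.12 m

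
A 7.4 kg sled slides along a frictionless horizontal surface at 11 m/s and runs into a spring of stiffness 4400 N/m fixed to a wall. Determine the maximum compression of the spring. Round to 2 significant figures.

All KE is stored as spring PE at maximum compression: ½mv² = ½kx²
x = v√(m/k) = 11 × √(7.4/4400) = 0.4511 m

x = 0.45 m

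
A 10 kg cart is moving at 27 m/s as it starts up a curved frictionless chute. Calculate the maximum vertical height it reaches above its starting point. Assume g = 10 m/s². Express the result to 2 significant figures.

Setting KE at the bottom equal to PE gained: ½mv² = mgh
h = v²/(2g) = 27²/(2 × 10) = 36.45 m

h = 36 m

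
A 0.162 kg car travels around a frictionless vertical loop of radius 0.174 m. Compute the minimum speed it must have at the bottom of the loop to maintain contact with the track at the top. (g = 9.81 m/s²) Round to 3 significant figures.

At the top: mg = mv_top²/r ⇒ v_top² = gr = 1.707 m²/s²
Energy from bottom to top (height 2r): ½mv_bot² = ½mv_top² + mg(2r)
v_bot² = gr + 4gr = 5gr = 8.535
v_bot = √(5gr) = 2.921 m/s

v = 2.92 m/s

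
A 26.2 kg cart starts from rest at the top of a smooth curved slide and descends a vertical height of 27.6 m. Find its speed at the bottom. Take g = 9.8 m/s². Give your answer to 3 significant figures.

v = 23.3 m/s

Equating total energy at the two states: mgh = ½mv²
v = √(2gh) = √(2 × 9.8 × 27.6) = √540.96 = 23.26 m/s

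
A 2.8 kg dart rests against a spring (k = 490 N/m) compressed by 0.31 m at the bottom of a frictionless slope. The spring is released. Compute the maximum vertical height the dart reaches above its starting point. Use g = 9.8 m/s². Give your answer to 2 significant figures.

All spring PE becomes gravitational PE at the highest point: ½kx² = mgh
h = kx²/(2mg) = (490)(0.31)²/(2 × 2.8 × 9.8) = 0.8580 m

h = 0.86 m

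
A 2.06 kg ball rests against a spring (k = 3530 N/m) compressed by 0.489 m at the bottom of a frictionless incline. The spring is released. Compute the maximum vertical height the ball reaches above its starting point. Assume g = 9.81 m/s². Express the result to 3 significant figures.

All spring PE becomes gravitational PE at the highest point: ½kx² = mgh
h = kx²/(2mg) = (3530)(0.489)²/(2 × 2.06 × 9.81) = 20.88 m

h = 20.9 m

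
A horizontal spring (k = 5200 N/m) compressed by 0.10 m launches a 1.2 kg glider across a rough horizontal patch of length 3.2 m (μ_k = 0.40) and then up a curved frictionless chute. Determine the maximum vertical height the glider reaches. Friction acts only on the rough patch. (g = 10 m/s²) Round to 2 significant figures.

Spring energy: E₀ = ½kx² = ½(5200)(0.10)² = 26.000 J
Friction: W_f = μ_k mg d = (0.40)(1.2)(10)(3.2) = 15.36 J
Energy at base of ramp: E = 26.000 − 15.36 = 10.640 J
At max height all remaining energy is PE: mgh = E ⇒ h = E/(mg) = 10.640/(1.2 × 10) = 0.8867 m

h = 0.89 m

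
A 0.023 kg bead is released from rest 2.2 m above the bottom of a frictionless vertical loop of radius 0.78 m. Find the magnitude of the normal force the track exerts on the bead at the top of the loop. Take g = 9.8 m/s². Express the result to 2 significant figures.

Energy from release to top (height 2r): mgh = ½mv_top² + mg(2r)
v_top² = 2g(h − 2r) = 2(9.8)(2.2 − 1.560) = 12.544 m²/s²
At the top, both N and weight point toward the centre: N + mg = mv_top²/r
N = m(v_top²/r − g) = 0.023(12.544/0.78 − 9.8) = 0.1445 N

N = 0.14 N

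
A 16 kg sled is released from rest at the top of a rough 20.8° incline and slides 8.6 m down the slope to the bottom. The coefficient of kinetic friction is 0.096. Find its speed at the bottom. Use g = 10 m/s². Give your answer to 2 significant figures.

Work–energy: mg(L sinθ) − μ_k(mg cosθ)L = ½mv²
mgh = mgL sinθ = (16)(10)(8.6)sin20.8° = 488.63 J
W_f = μ_k mg cosθ · L = (0.096)(16)(10)cos20.8°·8.6 = 123.5 J
½mv² = 488.63 − 123.5 = 365.14 J
v = √(2 × 365.14/16) = 6.756 m/s

v = 6.8 m/s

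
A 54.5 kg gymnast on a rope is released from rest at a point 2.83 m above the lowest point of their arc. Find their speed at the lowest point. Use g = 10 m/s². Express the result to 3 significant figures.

Energy conservation between the two points: mgh = ½mv²
The mass cancels from both sides.
v = √(2gh) = √(2 × 10 × 2.83) = √56.600 = 7.523 m/s

v = 7.52 m/s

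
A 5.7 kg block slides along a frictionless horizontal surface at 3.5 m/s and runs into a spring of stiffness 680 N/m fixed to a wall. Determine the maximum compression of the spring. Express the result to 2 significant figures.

x = 0.32 m

Conservation of energy between contact and max compression: ½mv² = ½kx²
x = v√(m/k) = 3.5 × √(5.7/680) = 0.3204 m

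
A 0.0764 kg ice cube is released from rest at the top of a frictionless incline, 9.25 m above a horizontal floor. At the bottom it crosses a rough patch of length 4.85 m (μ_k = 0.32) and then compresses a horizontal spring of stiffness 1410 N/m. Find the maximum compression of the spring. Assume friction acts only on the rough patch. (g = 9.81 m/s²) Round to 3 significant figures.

Initial energy: E₁ = mgh = (0.0764)(9.81)(9.25) = 6.9327 J
Friction removes W_f = μ_k mg d = (0.32)(0.0764)(9.81)(4.85) = 1.163 J
Energy reaching the spring: E = 6.9327 − 1.163 = 5.7695 J
At max compression ½kx² = E ⇒ x = √(2E/k) = √(2 × 5.7695/1410) = 0.09046 m

x = 0.0905 m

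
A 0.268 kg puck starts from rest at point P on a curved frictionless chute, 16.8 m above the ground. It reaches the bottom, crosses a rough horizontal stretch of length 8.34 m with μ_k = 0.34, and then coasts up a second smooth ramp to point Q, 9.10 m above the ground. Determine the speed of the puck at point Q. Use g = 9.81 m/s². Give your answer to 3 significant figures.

Energy at P: mgh₁ = (0.268)(9.81)(16.8) = 44.169 J
Friction loss: W_f = μ_k mg d = 7.455 J
At Q: ½mv² + mgh₂ = mgh₁ − W_f
½mv² = 44.169 − 7.455 − 23.925 = 12.789 J
v = √(2 × 12.789/0.268) = 9.769 m/s

v = 9.77 m/s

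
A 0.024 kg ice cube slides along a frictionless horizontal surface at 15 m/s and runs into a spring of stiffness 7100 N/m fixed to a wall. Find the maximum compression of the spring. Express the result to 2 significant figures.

All KE is stored as spring PE at maximum compression: ½mv² = ½kx²
x = v√(m/k) = 15 × √(0.024/7100) = 0.02758 m

x = 0.028 m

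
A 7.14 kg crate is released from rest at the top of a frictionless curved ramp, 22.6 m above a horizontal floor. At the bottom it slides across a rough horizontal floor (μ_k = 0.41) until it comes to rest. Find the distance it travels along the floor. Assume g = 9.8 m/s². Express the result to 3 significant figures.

d = 55.1 m

Energy at the top = energy at the end + work done against friction:
At rest all PE has been dissipated by friction: mgh = μ_k m g d
d = h/μ_k = 22.6/0.41 = 55.12 m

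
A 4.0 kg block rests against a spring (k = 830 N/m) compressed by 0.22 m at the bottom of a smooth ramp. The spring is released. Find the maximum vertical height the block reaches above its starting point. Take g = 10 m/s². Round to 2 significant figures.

At maximum height the block is at rest, so ½kx² = mgh
h = kx²/(2mg) = (830)(0.22)²/(2 × 4.0 × 10) = 0.5021 m

h = 0.50 m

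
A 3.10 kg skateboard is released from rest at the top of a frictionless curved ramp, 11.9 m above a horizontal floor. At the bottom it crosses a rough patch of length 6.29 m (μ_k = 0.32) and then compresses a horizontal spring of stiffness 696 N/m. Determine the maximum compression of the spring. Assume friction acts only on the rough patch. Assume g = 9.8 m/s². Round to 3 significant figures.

x = 0.929 m

Initial energy: E₁ = mgh = (3.10)(9.8)(11.9) = 361.52 J
Friction removes W_f = μ_k mg d = (0.32)(3.10)(9.8)(6.29) = 61.15 J
Energy reaching the spring: E = 361.52 − 61.15 = 300.37 J
At max compression ½kx² = E ⇒ x = √(2E/k) = √(2 × 300.37/696) = 0.9291 m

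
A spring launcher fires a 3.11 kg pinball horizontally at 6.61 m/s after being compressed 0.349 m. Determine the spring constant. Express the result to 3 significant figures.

k = 1120 N/m

Energy stored in the spring equals the launch KE: ½kx² = ½mv²
k = mv²/x² = (3.11)(6.61)²/(0.349)² = 1116 N/m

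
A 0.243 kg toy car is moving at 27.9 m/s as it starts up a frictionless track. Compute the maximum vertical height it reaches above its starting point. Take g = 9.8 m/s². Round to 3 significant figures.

h = 39.7 m

Setting KE at the bottom equal to PE gained: ½mv² = mgh
h = v²/(2g) = 27.9²/(2 × 9.8) = 39.71 m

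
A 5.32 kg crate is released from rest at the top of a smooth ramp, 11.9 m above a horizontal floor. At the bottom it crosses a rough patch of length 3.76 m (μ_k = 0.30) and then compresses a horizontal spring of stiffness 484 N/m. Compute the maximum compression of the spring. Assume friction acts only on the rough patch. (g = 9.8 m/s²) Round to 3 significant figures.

x = 1.52 m

Initial energy: E₁ = mgh = (5.32)(9.8)(11.9) = 620.42 J
Friction removes W_f = μ_k mg d = (0.30)(5.32)(9.8)(3.76) = 58.81 J
Energy reaching the spring: E = 620.42 − 58.81 = 561.61 J
At max compression ½kx² = E ⇒ x = √(2E/k) = √(2 × 561.61/484) = 1.523 m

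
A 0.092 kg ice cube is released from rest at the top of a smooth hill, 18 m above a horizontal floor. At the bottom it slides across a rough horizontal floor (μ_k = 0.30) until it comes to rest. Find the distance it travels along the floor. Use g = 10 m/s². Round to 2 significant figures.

Applying the work–energy principle:
At rest all PE has been dissipated by friction: mgh = μ_k m g d
d = h/μ_k = 18/0.30 = 60.00 m

d = 60 m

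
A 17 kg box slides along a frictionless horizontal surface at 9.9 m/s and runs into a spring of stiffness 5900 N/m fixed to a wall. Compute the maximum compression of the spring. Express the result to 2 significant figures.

x = 0.53 m

At max compression the box is momentarily at rest: ½mv² = ½kx²
x = v√(m/k) = 9.9 × √(17/5900) = 0.5314 m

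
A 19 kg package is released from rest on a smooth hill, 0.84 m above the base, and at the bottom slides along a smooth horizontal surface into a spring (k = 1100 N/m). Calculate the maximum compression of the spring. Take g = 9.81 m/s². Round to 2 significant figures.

Energy conservation (no friction) from release to max compression: mgh = ½kx²
x = √(2mgh/k) = √(2 × 19 × 9.81 × 0.84 / 1100) = 0.5335 m

x = 0.53 m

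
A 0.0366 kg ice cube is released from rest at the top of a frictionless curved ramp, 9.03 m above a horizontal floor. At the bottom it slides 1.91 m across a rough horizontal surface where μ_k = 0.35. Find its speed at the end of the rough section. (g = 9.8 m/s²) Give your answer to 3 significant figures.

Energy bookkeeping (friction removes W_f = μ_k N d):
mgh = ½mv² + μ_k m g d
W_f = μ_k mg d = (0.35)(0.0366)(9.8)(1.91) = 0.2398 J
½mv² = mgh − W_f = 3.2389 − 0.2398 = 2.9991 J
v = √(2 × 2.9991/0.0366) = 12.80 m/s

v = 12.8 m/s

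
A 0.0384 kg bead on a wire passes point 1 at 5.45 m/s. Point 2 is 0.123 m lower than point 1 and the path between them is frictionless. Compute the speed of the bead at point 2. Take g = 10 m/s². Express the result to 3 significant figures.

Mechanical energy is conserved (no friction): ½mv₀² + mgh = ½mv²
v² = v₀² + 2gh = (5.45)² + 2(10)(0.123) = 32.163
v = √32.163 = 5.671 m/s

v = 5.67 m/s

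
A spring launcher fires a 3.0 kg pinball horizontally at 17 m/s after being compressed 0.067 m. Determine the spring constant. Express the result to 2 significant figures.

k = 190000 N/m

Energy stored in the spring equals the launch KE: ½kx² = ½mv²
k = mv²/x² = (3.0)(17)²/(0.067)² = 193139 N/m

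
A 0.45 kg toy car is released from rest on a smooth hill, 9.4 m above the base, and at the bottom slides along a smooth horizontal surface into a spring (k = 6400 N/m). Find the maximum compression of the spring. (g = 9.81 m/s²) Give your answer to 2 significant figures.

At max compression the car is momentarily at rest: mgh = ½kx²
x = √(2mgh/k) = √(2 × 0.45 × 9.81 × 9.4 / 6400) = 0.1139 m

x = 0.11 m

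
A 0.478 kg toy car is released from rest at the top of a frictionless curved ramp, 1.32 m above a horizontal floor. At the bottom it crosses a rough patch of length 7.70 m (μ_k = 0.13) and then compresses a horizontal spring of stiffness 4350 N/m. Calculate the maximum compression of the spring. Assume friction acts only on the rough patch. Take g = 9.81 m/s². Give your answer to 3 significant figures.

x = 0.0262 m

Initial energy: E₁ = mgh = (0.478)(9.81)(1.32) = 6.1897 J
Friction removes W_f = μ_k mg d = (0.13)(0.478)(9.81)(7.70) = 4.694 J
Energy reaching the spring: E = 6.1897 − 4.694 = 1.4958 J
At max compression ½kx² = E ⇒ x = √(2E/k) = √(2 × 1.4958/4350) = 0.02622 m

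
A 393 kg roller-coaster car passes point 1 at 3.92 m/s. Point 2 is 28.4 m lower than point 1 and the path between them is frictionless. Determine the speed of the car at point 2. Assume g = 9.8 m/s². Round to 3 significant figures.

By conservation of mechanical energy, ½mv₀² + mgh = ½mv²
v² = v₀² + 2gh = (3.92)² + 2(9.8)(28.4) = 572.01
v = √572.01 = 23.92 m/s

v = 23.9 m/s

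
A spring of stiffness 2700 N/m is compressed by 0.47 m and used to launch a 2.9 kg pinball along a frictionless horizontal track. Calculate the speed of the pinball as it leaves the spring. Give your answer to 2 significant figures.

Spring PE converts entirely to kinetic energy: ½kx² = ½mv²
v = x√(k/m) = 0.47 × √(2700/2.9) = 14.34 m/s

v = 14 m/s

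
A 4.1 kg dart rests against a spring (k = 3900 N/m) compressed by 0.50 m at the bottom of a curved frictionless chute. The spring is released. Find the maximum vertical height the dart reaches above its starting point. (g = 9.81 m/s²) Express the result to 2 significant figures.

All spring PE becomes gravitational PE at the highest point: ½kx² = mgh
h = kx²/(2mg) = (3900)(0.50)²/(2 × 4.1 × 9.81) = 12.12 m

h = 12 m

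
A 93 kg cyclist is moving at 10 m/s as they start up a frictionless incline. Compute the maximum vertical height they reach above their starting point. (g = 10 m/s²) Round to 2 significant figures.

h = 5.0 m

By energy conservation, ½mv² = mgh
h = v²/(2g) = 10²/(2 × 10) = 5.000 m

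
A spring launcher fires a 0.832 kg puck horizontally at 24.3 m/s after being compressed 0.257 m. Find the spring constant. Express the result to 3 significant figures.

k = 7440 N/m

Energy stored in the spring equals the launch KE: ½kx² = ½mv²
k = mv²/x² = (0.832)(24.3)²/(0.257)² = 7438 N/m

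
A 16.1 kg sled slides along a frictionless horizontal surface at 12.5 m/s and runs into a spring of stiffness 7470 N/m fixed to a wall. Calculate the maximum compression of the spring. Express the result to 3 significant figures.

Conservation of energy between contact and max compression: ½mv² = ½kx²
x = v√(m/k) = 12.5 × √(16.1/7470) = 0.5803 m

x = 0.580 m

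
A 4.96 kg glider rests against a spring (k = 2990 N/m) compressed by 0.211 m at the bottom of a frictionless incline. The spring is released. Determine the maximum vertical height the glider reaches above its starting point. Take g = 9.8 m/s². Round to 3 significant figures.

h = 1.37 m

All spring PE becomes gravitational PE at the highest point: ½kx² = mgh
h = kx²/(2mg) = (2990)(0.211)²/(2 × 4.96 × 9.8) = 1.369 m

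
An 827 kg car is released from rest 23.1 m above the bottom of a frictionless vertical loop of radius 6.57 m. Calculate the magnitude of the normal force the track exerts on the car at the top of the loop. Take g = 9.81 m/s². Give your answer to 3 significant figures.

Energy from release to top (height 2r): mgh = ½mv_top² + mg(2r)
v_top² = 2g(h − 2r) = 2(9.81)(23.1 − 13.14) = 195.42 m²/s²
At the top, both N and weight point toward the centre: N + mg = mv_top²/r
N = m(v_top²/r − g) = 827(195.42/6.57 − 9.81) = 16485 N

N = 16500 N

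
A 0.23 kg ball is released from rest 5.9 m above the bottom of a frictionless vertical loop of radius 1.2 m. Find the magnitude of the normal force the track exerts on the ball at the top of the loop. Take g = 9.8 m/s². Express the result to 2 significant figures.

Energy from release to top (height 2r): mgh = ½mv_top² + mg(2r)
v_top² = 2g(h − 2r) = 2(9.8)(5.9 − 2.400) = 68.600 m²/s²
At the top, both N and weight point toward the centre: N + mg = mv_top²/r
N = m(v_top²/r − g) = 0.23(68.600/1.2 − 9.8) = 10.89 N

N = 11 N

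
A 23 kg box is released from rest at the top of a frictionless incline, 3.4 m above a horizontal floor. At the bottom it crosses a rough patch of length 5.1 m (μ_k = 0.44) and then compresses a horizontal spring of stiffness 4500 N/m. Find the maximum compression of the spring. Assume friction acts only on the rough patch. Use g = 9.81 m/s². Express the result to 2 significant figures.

x = 0.34 m

Initial energy: E₁ = mgh = (23)(9.81)(3.4) = 767.14 J
Friction removes W_f = μ_k mg d = (0.44)(23)(9.81)(5.1) = 506.3 J
Energy reaching the spring: E = 767.14 − 506.3 = 260.83 J
At max compression ½kx² = E ⇒ x = √(2E/k) = √(2 × 260.83/4500) = 0.3405 m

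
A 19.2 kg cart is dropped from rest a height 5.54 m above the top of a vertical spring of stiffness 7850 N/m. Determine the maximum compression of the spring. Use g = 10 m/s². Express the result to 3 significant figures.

Measuring PE from the top of the relaxed spring, at max compression the cart has dropped H + x with zero KE, so:
mg(H + x) = ½kx²
½(7850)x² − (19.2)(10)x − (19.2)(10)(5.54) = 0
3925x² − 192.0x − 1064 = 0
x = [192.0 + √(36864 + 1.6700e+07)]/(2 × 3925) = 0.5456 m

x = 0.546 m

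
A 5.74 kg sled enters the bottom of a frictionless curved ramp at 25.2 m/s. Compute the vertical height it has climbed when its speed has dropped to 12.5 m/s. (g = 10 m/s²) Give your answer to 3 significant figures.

Energy balance between the two points: ½mv₁² = ½mv₂² + mgh
h = (v₁² − v₂²)/(2g) = (25.2² − 12.5²)/(2 × 10) = 23.94 m

h = 23.9 m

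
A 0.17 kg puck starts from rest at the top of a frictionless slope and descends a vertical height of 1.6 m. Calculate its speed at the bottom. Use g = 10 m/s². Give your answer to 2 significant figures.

v = 5.7 m/s

Energy conservation between the two points: mgh = ½mv²
v = √(2gh) = √(2 × 10 × 1.6) = √32.000 = 5.657 m/s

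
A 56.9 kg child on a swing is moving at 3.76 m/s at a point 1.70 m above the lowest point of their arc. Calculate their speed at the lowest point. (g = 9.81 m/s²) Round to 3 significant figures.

Mechanical energy is conserved (no friction): ½mv₀² + mgh = ½mv²
v² = v₀² + 2gh = (3.76)² + 2(9.81)(1.70) = 47.492
v = √47.492 = 6.891 m/s

v = 6.89 m/s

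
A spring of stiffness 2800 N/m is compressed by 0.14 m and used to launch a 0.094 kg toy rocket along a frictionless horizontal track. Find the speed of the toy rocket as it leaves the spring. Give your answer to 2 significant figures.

v = 24 m/s

The toy rocket leaves the spring when the spring is at natural length, so ½kx² = ½mv²
v = x√(k/m) = 0.14 × √(2800/0.094) = 24.16 m/s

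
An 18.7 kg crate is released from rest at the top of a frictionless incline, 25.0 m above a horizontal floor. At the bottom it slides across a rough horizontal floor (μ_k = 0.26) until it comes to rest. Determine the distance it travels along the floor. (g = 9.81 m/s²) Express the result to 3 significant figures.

Energy bookkeeping (friction removes W_f = μ_k N d):
At rest all PE has been dissipated by friction: mgh = μ_k m g d
d = h/μ_k = 25.0/0.26 = 96.15 m

d = 96.2 m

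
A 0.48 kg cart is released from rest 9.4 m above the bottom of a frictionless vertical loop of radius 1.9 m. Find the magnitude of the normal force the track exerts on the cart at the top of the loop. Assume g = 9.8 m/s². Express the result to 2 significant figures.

N = 23 N

Energy from release to top (height 2r): mgh = ½mv_top² + mg(2r)
v_top² = 2g(h − 2r) = 2(9.8)(9.4 − 3.800) = 109.76 m²/s²
At the top, both N and weight point toward the centre: N + mg = mv_top²/r
N = m(v_top²/r − g) = 0.48(109.76/1.9 − 9.8) = 23.02 N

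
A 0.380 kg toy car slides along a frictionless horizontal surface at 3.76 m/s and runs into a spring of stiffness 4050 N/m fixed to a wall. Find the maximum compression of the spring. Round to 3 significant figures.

Conservation of energy between contact and max compression: ½mv² = ½kx²
x = v√(m/k) = 3.76 × √(0.380/4050) = 0.03642 m

x = 0.0364 m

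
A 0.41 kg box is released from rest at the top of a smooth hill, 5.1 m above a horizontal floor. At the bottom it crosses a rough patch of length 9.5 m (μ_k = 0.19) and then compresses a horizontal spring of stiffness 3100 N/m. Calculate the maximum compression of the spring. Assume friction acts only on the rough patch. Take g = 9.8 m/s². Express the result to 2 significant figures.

Initial energy: E₁ = mgh = (0.41)(9.8)(5.1) = 20.492 J
Friction removes W_f = μ_k mg d = (0.19)(0.41)(9.8)(9.5) = 7.252 J
Energy reaching the spring: E = 20.492 − 7.252 = 13.239 J
At max compression ½kx² = E ⇒ x = √(2E/k) = √(2 × 13.239/3100) = 0.09242 m

x = 0.092 m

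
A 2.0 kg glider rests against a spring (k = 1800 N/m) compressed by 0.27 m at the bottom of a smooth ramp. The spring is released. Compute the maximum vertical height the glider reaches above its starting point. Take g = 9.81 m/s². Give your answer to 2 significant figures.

At maximum height the glider is at rest, so ½kx² = mgh
h = kx²/(2mg) = (1800)(0.27)²/(2 × 2.0 × 9.81) = 3.344 m

h = 3.3 m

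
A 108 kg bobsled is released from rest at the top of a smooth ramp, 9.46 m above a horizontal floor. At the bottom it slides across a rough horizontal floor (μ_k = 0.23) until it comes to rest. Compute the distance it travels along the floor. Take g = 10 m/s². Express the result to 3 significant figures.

d = 41.1 m

Energy at the top = energy at the end + work done against friction:
At rest all PE has been dissipated by friction: mgh = μ_k m g d
d = h/μ_k = 9.46/0.23 = 41.13 m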